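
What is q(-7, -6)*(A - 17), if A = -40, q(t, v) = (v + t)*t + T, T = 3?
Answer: -5358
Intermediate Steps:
q(t, v) = 3 + t*(t + v) (q(t, v) = (v + t)*t + 3 = (t + v)*t + 3 = t*(t + v) + 3 = 3 + t*(t + v))
q(-7, -6)*(A - 17) = (3 + (-7)² - 7*(-6))*(-40 - 17) = (3 + 49 + 42)*(-57) = 94*(-57) = -5358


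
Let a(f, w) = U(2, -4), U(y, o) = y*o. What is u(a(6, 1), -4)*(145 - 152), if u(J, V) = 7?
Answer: -49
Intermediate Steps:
U(y, o) = o*y
a(f, w) = -8 (a(f, w) = -4*2 = -8)
u(a(6, 1), -4)*(145 - 152) = 7*(145 - 152) = 7*(-7) = -49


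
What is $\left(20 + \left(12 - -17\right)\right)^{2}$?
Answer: $2401$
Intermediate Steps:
$\left(20 + \left(12 - -17\right)\right)^{2} = \left(20 + \left(12 + 17\right)\right)^{2} = \left(20 + 29\right)^{2} = 49^{2} = 2401$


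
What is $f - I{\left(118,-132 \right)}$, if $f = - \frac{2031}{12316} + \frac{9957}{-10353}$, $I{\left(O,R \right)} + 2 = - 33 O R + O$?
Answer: $- \frac{21851611421769}{42502516} \approx -5.1413 \cdot 10^{5}$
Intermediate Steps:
$I{\left(O,R \right)} = -2 + O - 33 O R$ ($I{\left(O,R \right)} = -2 + \left(- 33 O R + O\right) = -2 - \left(- O + 33 O R\right) = -2 + O - 33 O R$)
$f = - \frac{47885785}{42502516}$ ($f = \left(-2031\right) \frac{1}{12316} + 9957 \left(- \frac{1}{10353}\right) = - \frac{2031}{12316} - \frac{3319}{3451} = - \frac{47885785}{42502516} \approx -1.1267$)
$f - I{\left(118,-132 \right)} = - \frac{47885785}{42502516} - \left(-2 + 118 - 3894 \left(-132\right)\right) = - \frac{47885785}{42502516} - \left(-2 + 118 + 514008\right) = - \frac{47885785}{42502516} - 514124 = - \frac{21851611421769}{42502516}$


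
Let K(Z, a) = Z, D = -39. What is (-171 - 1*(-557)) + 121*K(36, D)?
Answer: 4742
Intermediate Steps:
(-171 - 1*(-557)) + 121*K(36, D) = (-171 - 1*(-557)) + 121*36 = (-171 + 557) + 4356 = 386 + 4356 = 4742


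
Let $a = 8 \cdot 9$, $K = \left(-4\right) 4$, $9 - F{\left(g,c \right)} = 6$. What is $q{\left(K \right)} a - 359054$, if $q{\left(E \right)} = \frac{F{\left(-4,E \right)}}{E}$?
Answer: $- \frac{718135}{2} \approx -3.5907 \cdot 10^{5}$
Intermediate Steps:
$F{\left(g,c \right)} = 3$ ($F{\left(g,c \right)} = 9 - 6 = 3$)
$K = -16$
$q{\left(E \right)} = \frac{3}{E}$
$a = 72$
$q{\left(K \right)} a - 359054 = \frac{3}{-16} \cdot 72 - 359054 = 3 \left(- \frac{1}{16}\right) 72 - 359054 = \left(- \frac{3}{16}\right) 72 - 359054 = - \frac{27}{2} - 359054 = - \frac{718135}{2}$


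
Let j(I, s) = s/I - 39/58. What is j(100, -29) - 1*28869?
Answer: -83722891/2900 ≈ -28870.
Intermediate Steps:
j(I, s) = -39/58 + s/I (j(I, s) = s/I - 39*1/58 = s/I - 39/58 = -39/58 + s/I)
j(100, -29) - 1*28869 = (-39/58 - 29/100) - 1*28869 = (-39/58 - 29*1/100) - 28869 = (-39/58 - 29/100) - 28869 = -2791/2900 - 28869 = -83722891/2900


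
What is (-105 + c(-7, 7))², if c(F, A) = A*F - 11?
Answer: 27225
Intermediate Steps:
c(F, A) = -11 + A*F
(-105 + c(-7, 7))² = (-105 + (-11 + 7*(-7)))² = (-105 + (-11 - 49))² = (-105 - 60)² = (-165)² = 27225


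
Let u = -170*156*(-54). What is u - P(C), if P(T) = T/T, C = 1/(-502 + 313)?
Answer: 1432079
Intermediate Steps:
C = -1/189 (C = 1/(-189) = -1/189 ≈ -0.0052910)
u = 1432080 (u = -26520*(-54) = 1432080)
P(T) = 1
u - P(C) = 1432080 - 1*1 = 1432080 - 1 = 1432079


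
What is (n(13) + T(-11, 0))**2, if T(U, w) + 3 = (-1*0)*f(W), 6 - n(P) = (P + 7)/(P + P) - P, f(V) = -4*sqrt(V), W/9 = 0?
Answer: 39204/169 ≈ 231.98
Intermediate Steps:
W = 0 (W = 9*0 = 0)
n(P) = 6 + P - (7 + P)/(2*P) (n(P) = 6 - ((P + 7)/(P + P) - P) = 6 - ((7 + P)/((2*P)) - P) = 6 - ((7 + P)*(1/(2*P)) - P) = 6 - ((7 + P)/(2*P) - P) = 6 - (-P + (7 + P)/(2*P)) = 6 + (P - (7 + P)/(2*P)) = 6 + P - (7 + P)/(2*P))
T(U, w) = -3 (T(U, w) = -3 + (-1*0)*(-4*sqrt(0)) = -3 + 0*(-4*0) = -3 + 0*0 = -3 + 0 = -3)
(n(13) + T(-11, 0))**2 = ((11/2 + 13 - 7/2/13) - 3)**2 = ((11/2 + 13 - 7/2*1/13) - 3)**2 = ((11/2 + 13 - 7/26) - 3)**2 = (237/13 - 3)**2 = (198/13)**2 = 39204/169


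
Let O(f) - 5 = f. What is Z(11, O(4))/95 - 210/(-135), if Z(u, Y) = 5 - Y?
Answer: 1294/855 ≈ 1.5135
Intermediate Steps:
O(f) = 5 + f
Z(11, O(4))/95 - 210/(-135) = (5 - (5 + 4))/95 - 210/(-135) = (5 - 1*9)*(1/95) - 210*(-1/135) = (5 - 9)*(1/95) + 14/9 = -4*1/95 + 14/9 = -4/95 + 14/9 = 1294/855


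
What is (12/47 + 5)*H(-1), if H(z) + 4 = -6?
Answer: -2470/47 ≈ -52.553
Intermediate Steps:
H(z) = -10 (H(z) = -4 - 6 = -10)
(12/47 + 5)*H(-1) = (12/47 + 5)*(-10) = (247/47)*(-10) = -2470/47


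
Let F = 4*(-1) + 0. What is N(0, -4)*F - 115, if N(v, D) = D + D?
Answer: -83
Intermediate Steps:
F = -4 (F = -4 + 0 = -4)
N(v, D) = 2*D
N(0, -4)*F - 115 = (2*(-4))*(-4) - 115 = -8*(-4) - 115 = 32 - 115 = -83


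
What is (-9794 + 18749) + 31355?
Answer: 40310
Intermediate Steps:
(-9794 + 18749) + 31355 = 8955 + 31355 = 40310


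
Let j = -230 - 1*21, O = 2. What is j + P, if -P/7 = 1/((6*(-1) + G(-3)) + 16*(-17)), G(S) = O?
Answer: -69269/276 ≈ -250.97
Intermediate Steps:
G(S) = 2
P = 7/276 (P = -7/((6*(-1) + 2) + 16*(-17)) = -7/((-6 + 2) - 272) = -7/(-4 - 272) = -7/(-276) = -7*(-1/276) = 7/276 ≈ 0.025362)
j = -251 (j = -230 - 21 = -251)
j + P = -251 + 7/276 = -69269/276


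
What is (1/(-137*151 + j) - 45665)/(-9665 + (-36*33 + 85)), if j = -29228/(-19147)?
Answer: 4521574332553/1066206336612 ≈ 4.2408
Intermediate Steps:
j = 29228/19147 (j = -29228*(-1/19147) = 29228/19147 ≈ 1.5265)
(1/(-137*151 + j) - 45665)/(-9665 + (-36*33 + 85)) = (1/(-137*151 + 29228/19147) - 45665)/(-9665 + (-36*33 + 85)) = (1/(-20687 + 29228/19147) - 45665)/(-9665 + (-1188 + 85)) = (1/(-396064761/19147) - 45665)/(-9665 - 1103) = (-19147/396064761 - 45665)/(-10768) = -18086297330212/396064761*(-1/10768) = 4521574332553/1066206336612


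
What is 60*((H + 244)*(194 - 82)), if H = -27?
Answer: 1458240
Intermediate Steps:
60*((H + 244)*(194 - 82)) = 60*((-27 + 244)*(194 - 82)) = 60*(217*112) = 60*24304 = 1458240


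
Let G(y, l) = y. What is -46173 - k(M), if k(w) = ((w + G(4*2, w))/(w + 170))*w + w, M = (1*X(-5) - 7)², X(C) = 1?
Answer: -4760319/103 ≈ -46217.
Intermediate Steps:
M = 36 (M = (1*1 - 7)² = (1 - 7)² = (-6)² = 36)
k(w) = w + w*(8 + w)/(170 + w) (k(w) = ((w + 4*2)/(w + 170))*w + w = ((w + 8)/(170 + w))*w + w = ((8 + w)/(170 + w))*w + w = w*(8 + w)/(170 + w) + w = w + w*(8 + w)/(170 + w))
-46173 - k(M) = -46173 - 2*36*(89 + 36)/(170 + 36) = -46173 - 2*36*125/206 = -46173 - 1*4500/103 = -46173 - 4500/103 = -4760319/103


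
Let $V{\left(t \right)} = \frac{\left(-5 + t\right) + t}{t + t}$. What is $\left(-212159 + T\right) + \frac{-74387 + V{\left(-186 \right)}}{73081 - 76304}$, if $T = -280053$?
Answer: $- \frac{590112859085}{1198956} \approx -4.9219 \cdot 10^{5}$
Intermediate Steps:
$V{\left(t \right)} = \frac{-5 + 2 t}{2 t}$
$\left(-212159 + T\right) + \frac{-74387 + V{\left(-186 \right)}}{73081 - 76304} = \left(-212159 - 280053\right) + \frac{-74387 + \frac{- \frac{5}{2} - 186}{-186}}{73081 - 76304} = -492212 + \frac{-74387 - - \frac{377}{372}}{-3223} = -492212 + \left(-74387 + \frac{377}{372}\right) \left(- \frac{1}{3223}\right) = -492212 - - \frac{27671587}{1198956} = -492212 + \frac{27671587}{1198956} = - \frac{590112859085}{1198956}$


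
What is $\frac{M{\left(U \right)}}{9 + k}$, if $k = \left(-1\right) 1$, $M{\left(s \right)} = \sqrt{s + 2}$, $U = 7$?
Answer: $\frac{3}{8} \approx 0.375$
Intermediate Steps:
$M{\left(s \right)} = \sqrt{2 + s}$
$k = -1$
$\frac{M{\left(U \right)}}{9 + k} = \frac{\sqrt{2 + 7}}{9 - 1} = \frac{\sqrt{9}}{8} = \frac{1}{8} \cdot 3 = \frac{3}{8}$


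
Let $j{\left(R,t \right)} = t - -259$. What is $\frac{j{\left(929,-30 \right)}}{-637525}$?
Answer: $- \frac{229}{637525} \approx -0.0003592$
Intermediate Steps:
$j{\left(R,t \right)} = 259 + t$ ($j{\left(R,t \right)} = t + 259 = 259 + t$)
$\frac{j{\left(929,-30 \right)}}{-637525} = \frac{259 - 30}{-637525} = 229 \left(- \frac{1}{637525}\right) = - \frac{229}{637525}$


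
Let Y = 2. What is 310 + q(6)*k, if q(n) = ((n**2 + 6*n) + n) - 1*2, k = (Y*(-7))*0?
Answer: 310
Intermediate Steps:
k = 0 (k = (2*(-7))*0 = -14*0 = 0)
q(n) = -2 + n**2 + 7*n (q(n) = (n**2 + 7*n) - 2 = -2 + n**2 + 7*n)
310 + q(6)*k = 310 + (-2 + 6**2 + 7*6)*0 = 310 + (-2 + 36 + 42)*0 = 310 + 76*0 = 310 + 0 = 310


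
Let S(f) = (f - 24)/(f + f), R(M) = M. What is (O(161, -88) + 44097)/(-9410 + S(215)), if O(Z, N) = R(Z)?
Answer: -19030940/4046109 ≈ -4.7035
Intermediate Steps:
O(Z, N) = Z
S(f) = (-24 + f)/(2*f) (S(f) = (-24 + f)/((2*f)) = (-24 + f)*(1/(2*f)) = (-24 + f)/(2*f))
(O(161, -88) + 44097)/(-9410 + S(215)) = (161 + 44097)/(-9410 + (½)*(-24 + 215)/215) = 44258/(-9410 + (½)*(1/215)*191) = 44258/(-9410 + 191/430) = 44258/(-4046109/430) = 44258*(-430/4046109) = -19030940/4046109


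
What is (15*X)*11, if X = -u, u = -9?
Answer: 1485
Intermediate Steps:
X = 9 (X = -1*(-9) = 9)
(15*X)*11 = (15*9)*11 = 135*11 = 1485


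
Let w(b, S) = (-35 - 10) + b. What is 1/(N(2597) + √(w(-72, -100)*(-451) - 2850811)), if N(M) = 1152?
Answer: 288/1031287 - I*√699511/2062574 ≈ 0.00027926 - 0.0004055*I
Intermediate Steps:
w(b, S) = -45 + b
1/(N(2597) + √(w(-72, -100)*(-451) - 2850811)) = 1/(1152 + √((-45 - 72)*(-451) - 2850811)) = 1/(1152 + √(-117*(-451) - 2850811)) = 1/(1152 + √(52767 - 2850811)) = 1/(1152 + √(-2798044)) = 1/(1152 + 2*I*√699511)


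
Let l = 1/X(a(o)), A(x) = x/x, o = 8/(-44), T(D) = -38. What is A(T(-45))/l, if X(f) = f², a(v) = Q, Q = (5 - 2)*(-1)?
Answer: 9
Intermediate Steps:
o = -2/11 (o = 8*(-1/44) = -2/11 ≈ -0.18182)
A(x) = 1
Q = -3 (Q = 3*(-1) = -3)
a(v) = -3
l = ⅑ (l = 1/((-3)²) = 1/9 = ⅑ ≈ 0.11111)
A(T(-45))/l = 1/(⅑) = 1*9 = 9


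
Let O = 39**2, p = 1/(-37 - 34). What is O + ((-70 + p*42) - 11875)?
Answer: -740146/71 ≈ -10425.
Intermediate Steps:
p = -1/71 (p = 1/(-71) = -1/71 ≈ -0.014085)
O = 1521
O + ((-70 + p*42) - 11875) = 1521 + ((-70 - 1/71*42) - 11875) = 1521 + ((-70 - 42/71) - 11875) = 1521 + (-5012/71 - 11875) = 1521 - 848137/71 = -740146/71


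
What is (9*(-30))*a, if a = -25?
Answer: 6750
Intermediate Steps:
(9*(-30))*a = (9*(-30))*(-25) = -270*(-25) = 6750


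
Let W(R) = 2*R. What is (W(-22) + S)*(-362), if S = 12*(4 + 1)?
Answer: -5792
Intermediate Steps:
S = 60 (S = 12*5 = 60)
(W(-22) + S)*(-362) = (2*(-22) + 60)*(-362) = (-44 + 60)*(-362) = 16*(-362) = -5792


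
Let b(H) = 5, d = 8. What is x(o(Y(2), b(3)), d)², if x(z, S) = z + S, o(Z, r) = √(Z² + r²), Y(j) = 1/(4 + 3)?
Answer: (56 + √1226)²/49 ≈ 169.05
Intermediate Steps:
Y(j) = ⅐ (Y(j) = 1/7 = ⅐)
x(z, S) = S + z
x(o(Y(2), b(3)), d)² = (8 + √((⅐)² + 5²))² = (8 + √(1/49 + 25))² = (8 + √(1226/49))² = (8 + √1226/7)²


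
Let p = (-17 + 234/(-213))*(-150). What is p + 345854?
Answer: 24748384/71 ≈ 3.4857e+5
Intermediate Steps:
p = 192750/71 (p = (-17 + 234*(-1/213))*(-150) = (-17 - 78/71)*(-150) = -1285/71*(-150) = 192750/71 ≈ 2714.8)
p + 345854 = 192750/71 + 345854 = 24748384/71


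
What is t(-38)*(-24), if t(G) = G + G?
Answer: 1824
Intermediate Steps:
t(G) = 2*G
t(-38)*(-24) = (2*(-38))*(-24) = -76*(-24) = 1824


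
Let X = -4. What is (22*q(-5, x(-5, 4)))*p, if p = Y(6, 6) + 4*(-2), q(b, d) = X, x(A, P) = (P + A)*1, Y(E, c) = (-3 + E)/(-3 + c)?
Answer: 616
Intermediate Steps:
Y(E, c) = (-3 + E)/(-3 + c)
x(A, P) = A + P (x(A, P) = (A + P)*1 = A + P)
q(b, d) = -4
p = -7 (p = (-3 + 6)/(-3 + 6) + 4*(-2) = 3/3 - 8 = (⅓)*3 - 8 = 1 - 8 = -7)
(22*q(-5, x(-5, 4)))*p = (22*(-4))*(-7) = -88*(-7) = 616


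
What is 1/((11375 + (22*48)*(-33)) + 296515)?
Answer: 1/273042 ≈ 3.6624e-6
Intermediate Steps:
1/((11375 + (22*48)*(-33)) + 296515) = 1/((11375 + 1056*(-33)) + 296515) = 1/((11375 - 34848) + 296515) = 1/(-23473 + 296515) = 1/273042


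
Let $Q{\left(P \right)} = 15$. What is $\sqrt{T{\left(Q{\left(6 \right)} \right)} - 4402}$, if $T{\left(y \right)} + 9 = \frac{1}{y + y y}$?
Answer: $\frac{i \sqrt{15879585}}{60} \approx 66.415 i$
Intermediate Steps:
$T{\left(y \right)} = -9 + \frac{1}{y + y^{2}}$ ($T{\left(y \right)} = -9 + \frac{1}{y + y y} = -9 + \frac{1}{y + y^{2}}$)
$\sqrt{T{\left(Q{\left(6 \right)} \right)} - 4402} = \sqrt{\frac{1 - 135 - 9 \cdot 15^{2}}{15 \left(1 + 15\right)} - 4402} = \sqrt{\frac{1 - 135 - 2025}{15 \cdot 16} - 4402} = \sqrt{\frac{1}{15} \cdot \frac{1}{16} \left(1 - 135 - 2025\right) - 4402} = \sqrt{\frac{1}{15} \cdot \frac{1}{16} \left(-2159\right) - 4402} = \sqrt{- \frac{2159}{240} - 4402} = \sqrt{- \frac{1058639}{240}} = \frac{i \sqrt{15879585}}{60}$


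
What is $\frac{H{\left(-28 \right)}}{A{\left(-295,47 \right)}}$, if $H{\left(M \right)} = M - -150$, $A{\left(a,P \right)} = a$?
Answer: $- \frac{122}{295} \approx -0.41356$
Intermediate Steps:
$H{\left(M \right)} = 150 + M$ ($H{\left(M \right)} = M + 150 = 150 + M$)
$\frac{H{\left(-28 \right)}}{A{\left(-295,47 \right)}} = \frac{150 - 28}{-295} = 122 \left(- \frac{1}{295}\right) = - \frac{122}{295}$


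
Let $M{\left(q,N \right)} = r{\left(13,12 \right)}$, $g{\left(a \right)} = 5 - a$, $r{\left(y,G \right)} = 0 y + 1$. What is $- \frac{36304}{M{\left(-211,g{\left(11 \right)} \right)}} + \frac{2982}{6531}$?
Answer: $- \frac{11290402}{311} \approx -36304.0$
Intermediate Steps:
$r{\left(y,G \right)} = 1$ ($r{\left(y,G \right)} = 0 + 1 = 1$)
$M{\left(q,N \right)} = 1$
$- \frac{36304}{M{\left(-211,g{\left(11 \right)} \right)}} + \frac{2982}{6531} = - \frac{36304}{1} + \frac{2982}{6531} = \left(-36304\right) 1 + 2982 \cdot \frac{1}{6531} = -36304 + \frac{142}{311} = - \frac{11290402}{311}$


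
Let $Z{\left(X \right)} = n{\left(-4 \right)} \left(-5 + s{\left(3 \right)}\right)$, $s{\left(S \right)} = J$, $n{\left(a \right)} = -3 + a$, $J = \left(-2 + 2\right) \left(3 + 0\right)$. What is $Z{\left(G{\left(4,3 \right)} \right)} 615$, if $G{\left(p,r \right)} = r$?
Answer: $21525$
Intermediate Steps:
$J = 0$ ($J = 0 \cdot 3 = 0$)
$s{\left(S \right)} = 0$
$Z{\left(X \right)} = 35$ ($Z{\left(X \right)} = \left(-3 - 4\right) \left(-5 + 0\right) = \left(-7\right) \left(-5\right) = 35$)
$Z{\left(G{\left(4,3 \right)} \right)} 615 = 35 \cdot 615 = 21525$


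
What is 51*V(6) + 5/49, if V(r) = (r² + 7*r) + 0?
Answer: 194927/49 ≈ 3978.1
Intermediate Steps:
V(r) = r² + 7*r
51*V(6) + 5/49 = 51*(6*(7 + 6)) + 5/49 = 51*(6*13) + 5*(1/49) = 51*78 + 5/49 = 3978 + 5/49 = 194927/49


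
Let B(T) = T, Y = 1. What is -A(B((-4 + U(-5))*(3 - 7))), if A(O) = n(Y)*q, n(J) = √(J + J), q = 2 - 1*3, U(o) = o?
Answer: √2 ≈ 1.4142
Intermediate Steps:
q = -1 (q = 2 - 3 = -1)
n(J) = √2*√J (n(J) = √(2*J) = √2*√J)
A(O) = -√2 (A(O) = (√2*√1)*(-1) = (√2*1)*(-1) = √2*(-1) = -√2)
-A(B((-4 + U(-5))*(3 - 7))) = -(-1)*√2 = √2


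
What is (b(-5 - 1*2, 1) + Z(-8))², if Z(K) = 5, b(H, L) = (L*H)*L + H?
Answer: 81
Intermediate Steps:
b(H, L) = H + H*L² (b(H, L) = (H*L)*L + H = H*L² + H = H + H*L²)
(b(-5 - 1*2, 1) + Z(-8))² = ((-5 - 1*2)*(1 + 1²) + 5)² = ((-5 - 2)*(1 + 1) + 5)² = (-7*2 + 5)² = (-14 + 5)² = (-9)² = 81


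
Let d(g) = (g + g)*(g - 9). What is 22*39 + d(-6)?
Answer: 1038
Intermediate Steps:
d(g) = 2*g*(-9 + g) (d(g) = (2*g)*(-9 + g) = 2*g*(-9 + g))
22*39 + d(-6) = 22*39 + 2*(-6)*(-9 - 6) = 858 + 2*(-6)*(-15) = 858 + 180 = 1038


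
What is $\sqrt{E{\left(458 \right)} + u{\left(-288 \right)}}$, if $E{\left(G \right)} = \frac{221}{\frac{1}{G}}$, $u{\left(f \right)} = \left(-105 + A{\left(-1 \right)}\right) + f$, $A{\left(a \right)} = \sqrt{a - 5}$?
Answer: $\sqrt{100825 + i \sqrt{6}} \approx 317.53 + 0.004 i$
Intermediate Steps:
$A{\left(a \right)} = \sqrt{-5 + a}$
$u{\left(f \right)} = -105 + f + i \sqrt{6}$ ($u{\left(f \right)} = \left(-105 + \sqrt{-5 - 1}\right) + f = \left(-105 + \sqrt{-6}\right) + f = \left(-105 + i \sqrt{6}\right) + f = -105 + f + i \sqrt{6}$)
$E{\left(G \right)} = 221 G$
$\sqrt{E{\left(458 \right)} + u{\left(-288 \right)}} = \sqrt{221 \cdot 458 - \left(393 - i \sqrt{6}\right)} = \sqrt{101218 - \left(393 - i \sqrt{6}\right)} = \sqrt{100825 + i \sqrt{6}}$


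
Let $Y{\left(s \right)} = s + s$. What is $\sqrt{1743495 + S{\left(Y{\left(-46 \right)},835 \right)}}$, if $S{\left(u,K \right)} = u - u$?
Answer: $\sqrt{1743495} \approx 1320.4$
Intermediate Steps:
$Y{\left(s \right)} = 2 s$
$S{\left(u,K \right)} = 0$
$\sqrt{1743495 + S{\left(Y{\left(-46 \right)},835 \right)}} = \sqrt{1743495 + 0} = \sqrt{1743495}$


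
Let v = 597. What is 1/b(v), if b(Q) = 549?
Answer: 1/549 ≈ 0.0018215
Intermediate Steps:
1/b(v) = 1/549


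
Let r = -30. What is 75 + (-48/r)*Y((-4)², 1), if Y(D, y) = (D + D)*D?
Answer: 4471/5 ≈ 894.20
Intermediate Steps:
Y(D, y) = 2*D² (Y(D, y) = (2*D)*D = 2*D²)
75 + (-48/r)*Y((-4)², 1) = 75 + (-48/(-30))*(2*((-4)²)²) = 75 + (-48*(-1/30))*(2*16²) = 75 + 8*(2*256)/5 = 75 + (8/5)*512 = 75 + 4096/5 = 4471/5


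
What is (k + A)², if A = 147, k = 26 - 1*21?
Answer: 23104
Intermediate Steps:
k = 5 (k = 26 - 21 = 5)
(k + A)² = (5 + 147)² = 152² = 23104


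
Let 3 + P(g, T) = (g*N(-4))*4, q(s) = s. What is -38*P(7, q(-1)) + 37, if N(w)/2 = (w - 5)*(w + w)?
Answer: -153065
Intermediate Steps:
N(w) = 4*w*(-5 + w) (N(w) = 2*((w - 5)*(w + w)) = 2*((-5 + w)*(2*w)) = 2*(2*w*(-5 + w)) = 4*w*(-5 + w))
P(g, T) = -3 + 576*g (P(g, T) = -3 + (g*(4*(-4)*(-5 - 4)))*4 = -3 + (g*(4*(-4)*(-9)))*4 = -3 + (g*144)*4 = -3 + (144*g)*4 = -3 + 576*g)
-38*P(7, q(-1)) + 37 = -38*(-3 + 576*7) + 37 = -38*(-3 + 4032) + 37 = -38*4029 + 37 = -153102 + 37 = -153065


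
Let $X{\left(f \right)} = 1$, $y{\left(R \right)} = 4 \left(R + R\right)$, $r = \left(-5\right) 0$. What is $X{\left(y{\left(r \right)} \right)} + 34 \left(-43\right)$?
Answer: $-1461$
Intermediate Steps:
$r = 0$
$y{\left(R \right)} = 8 R$ ($y{\left(R \right)} = 4 \cdot 2 R = 8 R$)
$X{\left(y{\left(r \right)} \right)} + 34 \left(-43\right) = 1 + 34 \left(-43\right) = 1 - 1462 = -1461$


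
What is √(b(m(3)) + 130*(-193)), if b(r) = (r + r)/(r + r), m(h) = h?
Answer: I*√25089 ≈ 158.4*I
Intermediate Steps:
b(r) = 1 (b(r) = (2*r)/((2*r)) = (2*r)*(1/(2*r)) = 1)
√(b(m(3)) + 130*(-193)) = √(1 + 130*(-193)) = √(1 - 25090) = √(-25089) = I*√25089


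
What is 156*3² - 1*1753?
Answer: -349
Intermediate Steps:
156*3² - 1*1753 = 156*9 - 1753 = 1404 - 1753 = -349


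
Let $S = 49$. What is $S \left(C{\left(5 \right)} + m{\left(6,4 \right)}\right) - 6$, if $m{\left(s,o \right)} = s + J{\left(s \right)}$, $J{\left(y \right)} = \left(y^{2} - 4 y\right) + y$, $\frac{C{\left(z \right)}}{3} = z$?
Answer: $1905$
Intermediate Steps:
$C{\left(z \right)} = 3 z$
$J{\left(y \right)} = y^{2} - 3 y$
$m{\left(s,o \right)} = s + s \left(-3 + s\right)$
$S \left(C{\left(5 \right)} + m{\left(6,4 \right)}\right) - 6 = 49 \left(3 \cdot 5 + 6 \left(-2 + 6\right)\right) - 6 = 49 \left(15 + 6 \cdot 4\right) - 6 = 49 \left(15 + 24\right) - 6 = 49 \cdot 39 - 6 = 1911 - 6 = 1905$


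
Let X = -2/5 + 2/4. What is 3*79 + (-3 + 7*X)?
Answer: 2347/10 ≈ 234.70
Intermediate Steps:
X = ⅒ (X = -2*⅕ + 2*(¼) = -⅖ + ½ = ⅒ ≈ 0.10000)
3*79 + (-3 + 7*X) = 3*79 + (-3 + 7*(⅒)) = 237 + (-3 + 7/10) = 237 - 23/10 = 2347/10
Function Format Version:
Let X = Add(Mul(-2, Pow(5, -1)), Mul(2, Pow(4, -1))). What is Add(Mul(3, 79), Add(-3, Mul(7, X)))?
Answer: Rational(2347, 10) ≈ 234.70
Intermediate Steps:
X = Rational(1, 10) (X = Add(Mul(-2, Rational(1, 5)), Mul(2, Rational(1, 4))) = Add(Rational(-2, 5), Rational(1, 2)) = Rational(1, 10) ≈ 0.10000)
Add(Mul(3, 79), Add(-3, Mul(7, X))) = Add(Mul(3, 79), Add(-3, Mul(7, Rational(1, 10)))) = Add(237, Add(-3, Rational(7, 10))) = Add(237, Rational(-23, 10)) = Rational(2347, 10)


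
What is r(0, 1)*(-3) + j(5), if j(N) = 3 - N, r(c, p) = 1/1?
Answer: -5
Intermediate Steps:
r(c, p) = 1
r(0, 1)*(-3) + j(5) = 1*(-3) + (3 - 1*5) = -3 + (3 - 5) = -3 - 2 = -5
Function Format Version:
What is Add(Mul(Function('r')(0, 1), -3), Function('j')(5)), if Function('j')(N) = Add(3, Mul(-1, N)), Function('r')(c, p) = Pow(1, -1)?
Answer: -5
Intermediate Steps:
Function('r')(c, p) = 1
Add(Mul(Function('r')(0, 1), -3), Function('j')(5)) = Add(Mul(1, -3), Add(3, Mul(-1, 5))) = Add(-3, Add(3, -5)) = Add(-3, -2) = -5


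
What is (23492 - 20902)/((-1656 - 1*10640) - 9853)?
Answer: -2590/22149 ≈ -0.11694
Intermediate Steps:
(23492 - 20902)/((-1656 - 1*10640) - 9853) = 2590/((-1656 - 10640) - 9853) = 2590/(-12296 - 9853) = 2590/(-22149) = 2590*(-1/22149) = -2590/22149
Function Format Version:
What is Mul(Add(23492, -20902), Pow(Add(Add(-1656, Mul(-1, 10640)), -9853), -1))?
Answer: Rational(-2590, 22149) ≈ -0.11694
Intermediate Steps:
Mul(Add(23492, -20902), Pow(Add(Add(-1656, Mul(-1, 10640)), -9853), -1)) = Mul(2590, Pow(Add(Add(-1656, -10640), -9853), -1)) = Mul(2590, Pow(Add(-12296, -9853), -1)) = Mul(2590, Pow(-22149, -1)) = Mul(2590, Rational(-1, 22149)) = Rational(-2590, 22149)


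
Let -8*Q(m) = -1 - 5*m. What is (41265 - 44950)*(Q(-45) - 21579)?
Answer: 79621795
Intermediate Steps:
Q(m) = 1/8 + 5*m/8 (Q(m) = -(-1 - 5*m)/8 = 1/8 + 5*m/8)
(41265 - 44950)*(Q(-45) - 21579) = (41265 - 44950)*((1/8 + (5/8)*(-45)) - 21579) = -3685*((1/8 - 225/8) - 21579) = -3685*(-28 - 21579) = -3685*(-21607) = 79621795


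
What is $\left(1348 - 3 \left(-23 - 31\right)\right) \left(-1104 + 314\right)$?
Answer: $-1192900$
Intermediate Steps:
$\left(1348 - 3 \left(-23 - 31\right)\right) \left(-1104 + 314\right) = \left(1348 - -162\right) \left(-790\right) = \left(1348 + 162\right) \left(-790\right) = 1510 \left(-790\right) = -1192900$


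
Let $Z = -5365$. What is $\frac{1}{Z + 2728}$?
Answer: $- \frac{1}{2637} \approx -0.00037922$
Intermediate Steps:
$\frac{1}{Z + 2728} = \frac{1}{-5365 + 2728} = \frac{1}{-2637} = - \frac{1}{2637}$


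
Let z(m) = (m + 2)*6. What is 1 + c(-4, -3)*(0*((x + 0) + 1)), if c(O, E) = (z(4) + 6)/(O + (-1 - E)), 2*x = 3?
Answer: 1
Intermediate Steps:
x = 3/2 (x = (1/2)*3 = 3/2 ≈ 1.5000)
z(m) = 12 + 6*m (z(m) = (2 + m)*6 = 12 + 6*m)
c(O, E) = 42/(-1 + O - E) (c(O, E) = ((12 + 6*4) + 6)/(O + (-1 - E)) = ((12 + 24) + 6)/(-1 + O - E) = (36 + 6)/(-1 + O - E) = 42/(-1 + O - E))
1 + c(-4, -3)*(0*((x + 0) + 1)) = 1 + (-42/(1 - 3 - 1*(-4)))*(0*((3/2 + 0) + 1)) = 1 + (-42/(1 - 3 + 4))*(0*(3/2 + 1)) = 1 + (-42/2)*(0*(5/2)) = 1 - 42*1/2*0 = 1 - 21*0 = 1 + 0 = 1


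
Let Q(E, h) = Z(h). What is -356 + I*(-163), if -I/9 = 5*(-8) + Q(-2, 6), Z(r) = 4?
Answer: -53168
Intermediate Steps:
Q(E, h) = 4
I = 324 (I = -9*(5*(-8) + 4) = -9*(-40 + 4) = -9*(-36) = 324)
-356 + I*(-163) = -356 + 324*(-163) = -356 - 52812 = -53168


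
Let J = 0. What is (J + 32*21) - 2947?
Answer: -2275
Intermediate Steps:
(J + 32*21) - 2947 = (0 + 32*21) - 2947 = (0 + 672) - 2947 = 672 - 2947 = -2275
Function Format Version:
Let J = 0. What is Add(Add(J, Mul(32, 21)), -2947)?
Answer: -2275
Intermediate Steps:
Add(Add(J, Mul(32, 21)), -2947) = Add(Add(0, Mul(32, 21)), -2947) = Add(Add(0, 672), -2947) = Add(672, -2947) = -2275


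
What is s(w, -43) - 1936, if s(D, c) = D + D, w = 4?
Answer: -1928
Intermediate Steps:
s(D, c) = 2*D
s(w, -43) - 1936 = 2*4 - 1936 = 8 - 1936 = -1928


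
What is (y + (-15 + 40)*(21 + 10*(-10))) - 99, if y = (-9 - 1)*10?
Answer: -2174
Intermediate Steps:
y = -100 (y = -10*10 = -100)
(y + (-15 + 40)*(21 + 10*(-10))) - 99 = (-100 + (-15 + 40)*(21 + 10*(-10))) - 99 = (-100 + 25*(21 - 100)) - 99 = (-100 + 25*(-79)) - 99 = (-100 - 1975) - 99 = -2075 - 99 = -2174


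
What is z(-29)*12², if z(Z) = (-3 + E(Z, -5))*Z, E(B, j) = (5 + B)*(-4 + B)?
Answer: -3294864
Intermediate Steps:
E(B, j) = (-4 + B)*(5 + B)
z(Z) = Z*(-23 + Z + Z²) (z(Z) = (-3 + (-20 + Z + Z²))*Z = (-23 + Z + Z²)*Z = Z*(-23 + Z + Z²))
z(-29)*12² = -29*(-23 - 29 + (-29)²)*12² = -29*(-23 - 29 + 841)*144 = -29*789*144 = -22881*144 = -3294864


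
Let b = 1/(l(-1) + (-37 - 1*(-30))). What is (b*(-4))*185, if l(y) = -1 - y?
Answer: 740/7 ≈ 105.71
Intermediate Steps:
b = -1/7 (b = 1/((-1 - 1*(-1)) + (-37 - 1*(-30))) = 1/((-1 + 1) + (-37 + 30)) = 1/(0 - 7) = 1/(-7) = -1/7 ≈ -0.14286)
(b*(-4))*185 = -1/7*(-4)*185 = (4/7)*185 = 740/7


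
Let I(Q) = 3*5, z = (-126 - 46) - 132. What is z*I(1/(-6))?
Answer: -4560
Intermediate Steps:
z = -304 (z = -172 - 132 = -304)
I(Q) = 15
z*I(1/(-6)) = -304*15 = -4560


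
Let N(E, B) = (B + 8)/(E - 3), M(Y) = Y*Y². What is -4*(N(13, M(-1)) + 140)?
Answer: -2814/5 ≈ -562.80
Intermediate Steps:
M(Y) = Y³
N(E, B) = (8 + B)/(-3 + E)
-4*(N(13, M(-1)) + 140) = -4*((8 + (-1)³)/(-3 + 13) + 140) = -4*((8 - 1)/10 + 140) = -4*((⅒)*7 + 140) = -4*(7/10 + 140) = -4*1407/10 = -2814/5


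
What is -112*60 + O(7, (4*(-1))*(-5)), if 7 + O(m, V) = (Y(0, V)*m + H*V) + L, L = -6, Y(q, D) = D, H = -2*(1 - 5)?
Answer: -6433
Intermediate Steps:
H = 8 (H = -2*(-4) = 8)
O(m, V) = -13 + 8*V + V*m (O(m, V) = -7 + ((V*m + 8*V) - 6) = -7 + ((8*V + V*m) - 6) = -7 + (-6 + 8*V + V*m) = -13 + 8*V + V*m)
-112*60 + O(7, (4*(-1))*(-5)) = -112*60 + (-13 + 8*((4*(-1))*(-5)) + ((4*(-1))*(-5))*7) = -6720 + (-13 + 8*(-4*(-5)) - 4*(-5)*7) = -6720 + (-13 + 8*20 + 20*7) = -6720 + (-13 + 160 + 140) = -6720 + 287 = -6433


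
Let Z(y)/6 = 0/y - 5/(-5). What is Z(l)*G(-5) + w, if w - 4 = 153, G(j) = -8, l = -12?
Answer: 109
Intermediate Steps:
Z(y) = 6 (Z(y) = 6*(0/y - 5/(-5)) = 6*(0 - 5*(-1/5)) = 6*(0 + 1) = 6*1 = 6)
w = 157 (w = 4 + 153 = 157)
Z(l)*G(-5) + w = 6*(-8) + 157 = -48 + 157 = 109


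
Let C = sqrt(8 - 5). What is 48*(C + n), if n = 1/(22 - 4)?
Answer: 8/3 + 48*sqrt(3) ≈ 85.805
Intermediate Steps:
n = 1/18 ≈ 0.055556
C = sqrt(3) ≈ 1.7320
48*(C + n) = 48*(sqrt(3) + 1/18) = 48*(1/18 + sqrt(3)) = 8/3 + 48*sqrt(3)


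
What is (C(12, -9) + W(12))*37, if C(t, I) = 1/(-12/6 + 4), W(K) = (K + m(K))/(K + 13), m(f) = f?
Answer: 2701/50 ≈ 54.020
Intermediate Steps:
W(K) = 2*K/(13 + K) (W(K) = (K + K)/(K + 13) = (2*K)/(13 + K) = 2*K/(13 + K))
C(t, I) = ½ (C(t, I) = 1/(-12*⅙ + 4) = 1/(-2 + 4) = 1/2 = ½)
(C(12, -9) + W(12))*37 = (½ + 2*12/(13 + 12))*37 = (½ + 2*12/25)*37 = (½ + 2*12*(1/25))*37 = (½ + 24/25)*37 = (73/50)*37 = 2701/50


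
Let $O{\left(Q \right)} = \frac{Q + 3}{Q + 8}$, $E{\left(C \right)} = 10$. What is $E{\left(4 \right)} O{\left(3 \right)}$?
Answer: $\frac{60}{11} \approx 5.4545$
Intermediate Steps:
$O{\left(Q \right)} = \frac{3 + Q}{8 + Q}$
$E{\left(4 \right)} O{\left(3 \right)} = 10 \frac{3 + 3}{8 + 3} = 10 \cdot \frac{1}{11} \cdot 6 = 10 \cdot \frac{6}{11} = \frac{60}{11}$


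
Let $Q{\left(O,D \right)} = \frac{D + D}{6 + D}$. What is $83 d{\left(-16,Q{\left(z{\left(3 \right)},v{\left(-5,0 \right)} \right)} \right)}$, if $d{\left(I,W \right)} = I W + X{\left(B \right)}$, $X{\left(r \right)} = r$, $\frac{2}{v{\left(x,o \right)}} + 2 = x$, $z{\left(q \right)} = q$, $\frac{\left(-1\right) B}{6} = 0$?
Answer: $\frac{664}{5} \approx 132.8$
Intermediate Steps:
$B = 0$ ($B = \left(-6\right) 0 = 0$)
$v{\left(x,o \right)} = \frac{2}{-2 + x}$
$Q{\left(O,D \right)} = \frac{2 D}{6 + D}$
$d{\left(I,W \right)} = I W$ ($d{\left(I,W \right)} = I W + 0 = I W$)
$83 d{\left(-16,Q{\left(z{\left(3 \right)},v{\left(-5,0 \right)} \right)} \right)} = 83 \left(- 16 \frac{2 \frac{2}{-2 - 5}}{6 + \frac{2}{-2 - 5}}\right) = 83 \left(- 16 \frac{2 \frac{2}{-7}}{6 + \frac{2}{-7}}\right) = 83 \left(- 16 \frac{2 \cdot 2 \left(- \frac{1}{7}\right)}{6 + 2 \left(- \frac{1}{7}\right)}\right) = 83 \left(- 16 \cdot 2 \left(- \frac{2}{7}\right) \frac{1}{6 - \frac{2}{7}}\right) = 83 \left(- 16 \cdot 2 \left(- \frac{2}{7}\right) \frac{1}{\frac{40}{7}}\right) = 83 \left(- 16 \cdot 2 \left(- \frac{2}{7}\right) \frac{7}{40}\right) = 83 \left(\left(-16\right) \left(- \frac{1}{10}\right)\right) = 83 \cdot \frac{8}{5} = \frac{664}{5}$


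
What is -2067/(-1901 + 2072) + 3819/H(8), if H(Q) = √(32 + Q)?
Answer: -689/57 + 3819*√10/20 ≈ 591.75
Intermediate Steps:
-2067/(-1901 + 2072) + 3819/H(8) = -2067/(-1901 + 2072) + 3819/(√(32 + 8)) = -2067/171 + 3819/(√40) = -2067*1/171 + 3819/((2*√10)) = -689/57 + 3819*(√10/20) = -689/57 + 3819*√10/20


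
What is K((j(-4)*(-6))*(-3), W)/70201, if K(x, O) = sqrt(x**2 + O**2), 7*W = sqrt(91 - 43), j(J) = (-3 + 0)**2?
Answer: 2*sqrt(321501)/491407 ≈ 0.0023077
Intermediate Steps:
j(J) = 9 (j(J) = (-3)**2 = 9)
W = 4*sqrt(3)/7 (W = sqrt(91 - 43)/7 = sqrt(48)/7 = (4*sqrt(3))/7 = 4*sqrt(3)/7 ≈ 0.98974)
K(x, O) = sqrt(O**2 + x**2)
K((j(-4)*(-6))*(-3), W)/70201 = sqrt((4*sqrt(3)/7)**2 + ((9*(-6))*(-3))**2)/70201 = sqrt(48/49 + (-54*(-3))**2)*(1/70201) = sqrt(48/49 + 162**2)*(1/70201) = sqrt(48/49 + 26244)*(1/70201) = sqrt(1286004/49)*(1/70201) = (2*sqrt(321501)/7)*(1/70201) = 2*sqrt(321501)/491407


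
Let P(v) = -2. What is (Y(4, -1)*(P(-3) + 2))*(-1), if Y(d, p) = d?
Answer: 0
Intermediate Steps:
(Y(4, -1)*(P(-3) + 2))*(-1) = (4*(-2 + 2))*(-1) = (4*0)*(-1) = 0*(-1) = 0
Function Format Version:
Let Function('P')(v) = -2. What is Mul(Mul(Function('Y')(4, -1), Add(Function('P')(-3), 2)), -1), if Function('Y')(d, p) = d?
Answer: 0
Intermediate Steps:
Mul(Mul(Function('Y')(4, -1), Add(Function('P')(-3), 2)), -1) = Mul(Mul(4, Add(-2, 2)), -1) = Mul(Mul(4, 0), -1) = Mul(0, -1) = 0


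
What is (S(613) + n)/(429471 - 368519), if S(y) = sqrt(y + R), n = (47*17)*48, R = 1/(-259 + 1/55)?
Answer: 4794/7619 + sqrt(31092932037)/434100144 ≈ 0.62962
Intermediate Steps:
R = -55/14244 (R = 1/(-259 + 1/55) = 1/(-14244/55) = -55/14244 ≈ -0.0038613)
n = 38352 (n = 799*48 = 38352)
S(y) = sqrt(-55/14244 + y) (S(y) = sqrt(y - 55/14244) = sqrt(-55/14244 + y))
(S(613) + n)/(429471 - 368519) = (sqrt(-195855 + 50722884*613)/7122 + 38352)/(429471 - 368519) = (sqrt(-195855 + 31093127892)/7122 + 38352)/60952 = (sqrt(31092932037)/7122 + 38352)*(1/60952) = (38352 + sqrt(31092932037)/7122)*(1/60952) = 4794/7619 + sqrt(31092932037)/434100144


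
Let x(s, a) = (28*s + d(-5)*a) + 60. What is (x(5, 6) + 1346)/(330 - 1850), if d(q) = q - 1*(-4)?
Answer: -77/76 ≈ -1.0132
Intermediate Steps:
d(q) = 4 + q (d(q) = q + 4 = 4 + q)
x(s, a) = 60 - a + 28*s (x(s, a) = (28*s + (4 - 5)*a) + 60 = (28*s - a) + 60 = (-a + 28*s) + 60 = 60 - a + 28*s)
(x(5, 6) + 1346)/(330 - 1850) = ((60 - 1*6 + 28*5) + 1346)/(330 - 1850) = ((60 - 6 + 140) + 1346)/(-1520) = (194 + 1346)*(-1/1520) = 1540*(-1/1520) = -77/76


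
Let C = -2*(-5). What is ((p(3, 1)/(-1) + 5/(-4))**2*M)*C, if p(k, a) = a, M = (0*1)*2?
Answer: 0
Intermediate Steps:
M = 0 (M = 0*2 = 0)
C = 10
((p(3, 1)/(-1) + 5/(-4))**2*M)*C = ((1/(-1) + 5/(-4))**2*0)*10 = ((1*(-1) + 5*(-1/4))**2*0)*10 = ((-1 - 5/4)**2*0)*10 = ((-9/4)**2*0)*10 = ((81/16)*0)*10 = 0*10 = 0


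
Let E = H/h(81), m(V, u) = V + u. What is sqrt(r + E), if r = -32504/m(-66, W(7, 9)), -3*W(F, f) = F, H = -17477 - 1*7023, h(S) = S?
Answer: 2*sqrt(147393565)/1845 ≈ 13.161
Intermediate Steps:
H = -24500 (H = -17477 - 7023 = -24500)
W(F, f) = -F/3
r = 97512/205 (r = -32504/(-66 - 1/3*7) = -32504/(-66 - 7/3) = -32504/(-205/3) = -32504*(-3/205) = 97512/205 ≈ 475.67)
E = -24500/81 ≈ -302.47
sqrt(r + E) = sqrt(97512/205 - 24500/81) = sqrt(2875972/16605) = 2*sqrt(147393565)/1845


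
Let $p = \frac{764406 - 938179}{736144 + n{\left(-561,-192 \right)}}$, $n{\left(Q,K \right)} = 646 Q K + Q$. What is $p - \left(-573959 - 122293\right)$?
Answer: $\frac{48958724205047}{70317535} \approx 6.9625 \cdot 10^{5}$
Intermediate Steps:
$n{\left(Q,K \right)} = Q + 646 K Q$ ($n{\left(Q,K \right)} = 646 K Q + Q = Q + 646 K Q$)
$p = - \frac{173773}{70317535}$ ($p = \frac{764406 - 938179}{736144 - 561 \left(1 + 646 \left(-192\right)\right)} = \frac{764406 - 938179}{736144 - 561 \left(1 - 124032\right)} = - \frac{173773}{736144 - -69581391} = - \frac{173773}{736144 + 69581391} = - \frac{173773}{70317535} \approx -0.0024713$)
$p - \left(-573959 - 122293\right) = - \frac{173773}{70317535} - \left(-573959 - 122293\right) = - \frac{173773}{70317535} - -696252 = - \frac{173773}{70317535} + 696252 = \frac{48958724205047}{70317535}$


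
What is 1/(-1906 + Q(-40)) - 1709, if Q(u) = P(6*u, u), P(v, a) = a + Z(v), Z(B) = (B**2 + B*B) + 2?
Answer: -193554503/113256 ≈ -1709.0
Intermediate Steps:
Z(B) = 2 + 2*B**2 (Z(B) = (B**2 + B**2) + 2 = 2*B**2 + 2 = 2 + 2*B**2)
P(v, a) = 2 + a + 2*v**2 (P(v, a) = a + (2 + 2*v**2) = 2 + a + 2*v**2)
Q(u) = 2 + u + 72*u**2 (Q(u) = 2 + u + 2*(6*u)**2 = 2 + u + 2*(36*u**2) = 2 + u + 72*u**2)
1/(-1906 + Q(-40)) - 1709 = 1/(-1906 + (2 - 40 + 72*(-40)**2)) - 1709 = 1/(-1906 + (2 - 40 + 72*1600)) - 1709 = 1/(-1906 + (2 - 40 + 115200)) - 1709 = 1/(-1906 + 115162) - 1709 = 1/113256 - 1709 = -193554503/113256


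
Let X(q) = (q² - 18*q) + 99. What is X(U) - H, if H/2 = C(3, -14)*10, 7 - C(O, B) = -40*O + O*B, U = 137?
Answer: 13022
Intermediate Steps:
C(O, B) = 7 + 40*O - B*O (C(O, B) = 7 - (-40*O + O*B) = 7 - (-40*O + B*O) = 7 + (40*O - B*O) = 7 + 40*O - B*O)
X(q) = 99 + q² - 18*q
H = 3380 (H = 2*((7 + 40*3 - 1*(-14)*3)*10) = 2*((7 + 120 + 42)*10) = 2*(169*10) = 2*1690 = 3380)
X(U) - H = (99 + 137² - 18*137) - 1*3380 = (99 + 18769 - 2466) - 3380 = 16402 - 3380 = 13022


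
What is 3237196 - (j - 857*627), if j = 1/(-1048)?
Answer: 3955712681/1048 ≈ 3.7745e+6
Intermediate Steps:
j = -1/1048 ≈ -0.00095420
3237196 - (j - 857*627) = 3237196 - (-1/1048 - 857*627) = 3237196 - (-1/1048 - 537339) = 3237196 - 1*(-563131273/1048) = 3237196 + 563131273/1048 = 3955712681/1048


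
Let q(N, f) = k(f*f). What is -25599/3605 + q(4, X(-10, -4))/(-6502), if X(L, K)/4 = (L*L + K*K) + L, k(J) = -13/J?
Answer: -4274680282969/601985329280 ≈ -7.1010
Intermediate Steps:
X(L, K) = 4*L + 4*K² + 4*L² (X(L, K) = 4*((L*L + K*K) + L) = 4*((L² + K²) + L) = 4*((K² + L²) + L) = 4*(L + K² + L²) = 4*L + 4*K² + 4*L²)
q(N, f) = -13/f²
-25599/3605 + q(4, X(-10, -4))/(-6502) = -25599/3605 - 13/(4*(-10) + 4*(-4)² + 4*(-10)²)²/(-6502) = -25599*1/3605 - 13/(-40 + 4*16 + 4*100)²*(-1/6502) = -3657/515 - 13/(-40 + 64 + 400)²*(-1/6502) = -3657/515 - 13/424²*(-1/6502) = -3657/515 - 13*1/179776*(-1/6502) = -3657/515 - 13/179776*(-1/6502) = -3657/515 + 13/1168903552 = -4274680282969/601985329280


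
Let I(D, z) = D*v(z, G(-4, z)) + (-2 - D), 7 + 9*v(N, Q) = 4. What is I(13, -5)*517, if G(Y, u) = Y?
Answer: -29986/3 ≈ -9995.3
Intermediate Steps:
v(N, Q) = -⅓ (v(N, Q) = -7/9 + (⅑)*4 = -7/9 + 4/9 = -⅓)
I(D, z) = -2 - 4*D/3 (I(D, z) = D*(-⅓) + (-2 - D) = -D/3 + (-2 - D) = -2 - 4*D/3)
I(13, -5)*517 = (-2 - 4/3*13)*517 = (-2 - 52/3)*517 = -58/3*517 = -29986/3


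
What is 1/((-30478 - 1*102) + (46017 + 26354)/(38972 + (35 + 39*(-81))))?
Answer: -35848/1096159469 ≈ -3.2703e-5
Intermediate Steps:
1/((-30478 - 1*102) + (46017 + 26354)/(38972 + (35 + 39*(-81)))) = 1/((-30478 - 102) + 72371/(38972 + (35 - 3159))) = 1/(-30580 + 72371/(38972 - 3124)) = 1/(-30580 + 72371/35848) = 1/(-1096159469/35848) = -35848/1096159469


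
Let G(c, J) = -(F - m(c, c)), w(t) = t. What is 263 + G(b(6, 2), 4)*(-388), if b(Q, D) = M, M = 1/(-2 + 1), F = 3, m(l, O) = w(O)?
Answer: 1815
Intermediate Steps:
m(l, O) = O
M = -1 (M = 1/(-1) = -1)
b(Q, D) = -1
G(c, J) = -3 + c (G(c, J) = -(3 - c) = -3 + c)
263 + G(b(6, 2), 4)*(-388) = 263 + (-3 - 1)*(-388) = 263 - 4*(-388) = 263 + 1552 = 1815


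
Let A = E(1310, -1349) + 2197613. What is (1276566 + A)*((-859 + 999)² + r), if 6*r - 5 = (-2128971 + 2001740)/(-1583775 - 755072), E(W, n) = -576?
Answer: 68246431105350257/1002363 ≈ 6.8086e+10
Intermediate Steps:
r = 5910733/7016541 (r = ⅚ + ((-2128971 + 2001740)/(-1583775 - 755072))/6 = ⅚ + (-127231/(-2338847))/6 = ⅚ + (-127231*(-1/2338847))/6 = ⅚ + (⅙)*(127231/2338847) = ⅚ + 127231/14033082 = 5910733/7016541 ≈ 0.84240)
A = 2197037 (A = -576 + 2197613 = 2197037)
(1276566 + A)*((-859 + 999)² + r) = (1276566 + 2197037)*((-859 + 999)² + 5910733/7016541) = 3473603*(140² + 5910733/7016541) = 3473603*(19600 + 5910733/7016541) = 3473603*(137530114333/7016541) = 68246431105350257/1002363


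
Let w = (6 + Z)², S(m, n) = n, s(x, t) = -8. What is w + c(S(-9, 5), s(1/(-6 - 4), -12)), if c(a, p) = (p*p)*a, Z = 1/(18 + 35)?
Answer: 1000641/2809 ≈ 356.23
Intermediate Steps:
Z = 1/53 ≈ 0.018868
c(a, p) = a*p² (c(a, p) = p²*a = a*p²)
w = 101761/2809 (w = (6 + 1/53)² = (319/53)² = 101761/2809 ≈ 36.227)
w + c(S(-9, 5), s(1/(-6 - 4), -12)) = 101761/2809 + 5*(-8)² = 101761/2809 + 5*64 = 101761/2809 + 320 = 1000641/2809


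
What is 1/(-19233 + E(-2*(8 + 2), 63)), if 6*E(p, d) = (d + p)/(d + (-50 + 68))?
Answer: -486/9347195 ≈ -5.1994e-5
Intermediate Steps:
E(p, d) = (d + p)/(6*(18 + d)) (E(p, d) = ((d + p)/(d + (-50 + 68)))/6 = ((d + p)/(d + 18))/6 = ((d + p)/(18 + d))/6 = (d + p)/(6*(18 + d)))
1/(-19233 + E(-2*(8 + 2), 63)) = 1/(-19233 + (63 - 2*(8 + 2))/(6*(18 + 63))) = 1/(-19233 + (⅙)*(63 - 2*10)/81) = 1/(-19233 + (⅙)*(1/81)*(63 - 20)) = 1/(-19233 + (⅙)*(1/81)*43) = 1/(-19233 + 43/486) = 1/(-9347195/486) = -486/9347195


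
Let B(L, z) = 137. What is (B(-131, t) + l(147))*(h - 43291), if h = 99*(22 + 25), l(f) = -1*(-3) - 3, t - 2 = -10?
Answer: -5293406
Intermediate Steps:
t = -8 (t = 2 - 10 = -8)
l(f) = 0 (l(f) = 3 - 3 = 0)
h = 4653 (h = 99*47 = 4653)
(B(-131, t) + l(147))*(h - 43291) = (137 + 0)*(4653 - 43291) = 137*(-38638) = -5293406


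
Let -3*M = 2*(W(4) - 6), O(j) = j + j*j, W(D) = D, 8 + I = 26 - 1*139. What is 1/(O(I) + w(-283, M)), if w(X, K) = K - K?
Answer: 1/14520 ≈ 6.8870e-5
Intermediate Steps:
I = -121 (I = -8 + (26 - 1*139) = -8 + (26 - 139) = -8 - 113 = -121)
O(j) = j + j²
M = 4/3 (M = -2*(4 - 6)/3 = -2*(-2)/3 = -⅓*(-4) = 4/3 ≈ 1.3333)
w(X, K) = 0
1/(O(I) + w(-283, M)) = 1/(-121*(1 - 121) + 0) = 1/(-121*(-120) + 0) = 1/(14520 + 0) = 1/14520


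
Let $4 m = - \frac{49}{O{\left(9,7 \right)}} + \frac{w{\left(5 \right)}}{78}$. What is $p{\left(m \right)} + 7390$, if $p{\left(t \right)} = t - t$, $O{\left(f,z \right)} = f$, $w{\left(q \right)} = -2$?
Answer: $7390$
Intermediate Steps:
$m = - \frac{160}{117}$ ($m = \frac{- \frac{49}{9} - \frac{2}{78}}{4} = \frac{\left(-49\right) \frac{1}{9} - \frac{1}{39}}{4} = \frac{- \frac{49}{9} - \frac{1}{39}}{4} = \frac{1}{4} \left(- \frac{640}{117}\right) = - \frac{160}{117} \approx -1.3675$)
$p{\left(t \right)} = 0$
$p{\left(m \right)} + 7390 = 0 + 7390 = 7390$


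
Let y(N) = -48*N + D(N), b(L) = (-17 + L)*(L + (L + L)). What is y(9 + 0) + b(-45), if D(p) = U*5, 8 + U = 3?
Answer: 7913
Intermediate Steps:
U = -5 (U = -8 + 3 = -5)
D(p) = -25 (D(p) = -5*5 = -25)
b(L) = 3*L*(-17 + L) (b(L) = (-17 + L)*(L + 2*L) = (-17 + L)*(3*L) = 3*L*(-17 + L))
y(N) = -25 - 48*N (y(N) = -48*N - 25 = -25 - 48*N)
y(9 + 0) + b(-45) = (-25 - 48*(9 + 0)) + 3*(-45)*(-17 - 45) = (-25 - 48*9) + 3*(-45)*(-62) = (-25 - 432) + 8370 = -457 + 8370 = 7913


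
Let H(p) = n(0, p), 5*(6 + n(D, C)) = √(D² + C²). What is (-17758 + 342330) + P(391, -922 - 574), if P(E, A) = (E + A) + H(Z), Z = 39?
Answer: 1617344/5 ≈ 3.2347e+5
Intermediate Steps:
n(D, C) = -6 + √(C² + D²)/5 (n(D, C) = -6 + √(D² + C²)/5 = -6 + √(C² + D²)/5)
H(p) = -6 + √(p²)/5 (H(p) = -6 + √(p² + 0²)/5 = -6 + √(p² + 0)/5 = -6 + √(p²)/5)
P(E, A) = 9/5 + A + E (P(E, A) = (E + A) + (-6 + √(39²)/5) = (A + E) + (-6 + √1521/5) = (A + E) + (-6 + (⅕)*39) = (A + E) + (-6 + 39/5) = (A + E) + 9/5 = 9/5 + A + E)
(-17758 + 342330) + P(391, -922 - 574) = (-17758 + 342330) + (9/5 + (-922 - 574) + 391) = 324572 + (9/5 - 1496 + 391) = 324572 - 5516/5 = 1617344/5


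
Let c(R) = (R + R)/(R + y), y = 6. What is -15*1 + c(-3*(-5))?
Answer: -95/7 ≈ -13.571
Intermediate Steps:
c(R) = 2*R/(6 + R) (c(R) = (R + R)/(R + 6) = (2*R)/(6 + R) = 2*R/(6 + R))
-15*1 + c(-3*(-5)) = -15*1 + 2*(-3*(-5))/(6 - 3*(-5)) = -15 + 2*15/(6 + 15) = -15 + 2*15/21 = -15 + 2*15*(1/21) = -15 + 10/7 = -95/7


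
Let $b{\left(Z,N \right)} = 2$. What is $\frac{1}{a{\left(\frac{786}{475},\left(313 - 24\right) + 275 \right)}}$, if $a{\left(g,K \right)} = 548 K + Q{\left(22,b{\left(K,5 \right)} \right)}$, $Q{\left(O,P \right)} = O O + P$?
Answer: $\frac{1}{309558} \approx 3.2304 \cdot 10^{-6}$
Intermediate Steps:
$Q{\left(O,P \right)} = P + O^{2}$ ($Q{\left(O,P \right)} = O^{2} + P = P + O^{2}$)
$a{\left(g,K \right)} = 486 + 548 K$ ($a{\left(g,K \right)} = 548 K + \left(2 + 22^{2}\right) = 548 K + \left(2 + 484\right) = 548 K + 486 = 486 + 548 K$)
$\frac{1}{a{\left(\frac{786}{475},\left(313 - 24\right) + 275 \right)}} = \frac{1}{486 + 548 \left(\left(313 - 24\right) + 275\right)} = \frac{1}{486 + 548 \left(289 + 275\right)} = \frac{1}{486 + 548 \cdot 564} = \frac{1}{486 + 309072} = \frac{1}{309558}$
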